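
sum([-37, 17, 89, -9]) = 60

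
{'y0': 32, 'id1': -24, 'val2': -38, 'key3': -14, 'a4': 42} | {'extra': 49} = {'y0': 32, 'id1': -24, 'val2': -38, 'key3': -14, 'a4': 42, 'extra': 49}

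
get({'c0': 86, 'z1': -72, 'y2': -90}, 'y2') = -90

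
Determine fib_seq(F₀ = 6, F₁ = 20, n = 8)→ F_2 = F_1 + F_0 = 26
F_3 = F_2 + F_1 = 46
F_4 = F_3 + F_2 = 72
...
= [6, 20, 26, 46, 72, 118, 190, 308]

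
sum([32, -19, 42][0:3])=55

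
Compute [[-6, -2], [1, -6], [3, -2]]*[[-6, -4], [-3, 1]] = [[42, 22], [12, -10], [-12, -14]]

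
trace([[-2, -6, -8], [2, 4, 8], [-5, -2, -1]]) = 1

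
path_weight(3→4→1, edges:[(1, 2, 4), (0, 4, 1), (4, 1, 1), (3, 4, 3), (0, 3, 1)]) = w(3→4)=3 + w(4→1)=1
= 4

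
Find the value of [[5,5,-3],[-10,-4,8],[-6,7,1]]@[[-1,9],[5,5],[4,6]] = [[8, 52], [22, -62], [45, -13]]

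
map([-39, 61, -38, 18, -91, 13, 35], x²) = (-39)²=1521, (61)²=3721, (-38)²=1444, (18)²=324, (-91)²=8281, (13)²=169, (35)²=1225
= [1521, 3721, 1444, 324, 8281, 169, 1225]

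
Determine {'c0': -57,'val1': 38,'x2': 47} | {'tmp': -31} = {'c0': -57, 'val1': 38, 'x2': 47, 'tmp': -31}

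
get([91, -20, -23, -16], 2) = -23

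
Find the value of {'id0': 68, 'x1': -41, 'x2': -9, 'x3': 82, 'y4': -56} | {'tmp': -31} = {'id0': 68, 'x1': -41, 'x2': -9, 'x3': 82, 'y4': -56, 'tmp': -31}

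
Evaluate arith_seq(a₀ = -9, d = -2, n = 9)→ a_0 = -9 + 0*-2 = -9
a_1 = -9 + 1*-2 = -11
a_2 = -9 + 2*-2 = -13
...
= [-9, -11, -13, -15, -17, -19, -21, -23, -25]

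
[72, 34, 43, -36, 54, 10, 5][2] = 43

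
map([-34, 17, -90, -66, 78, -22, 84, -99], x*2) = [-68, 34, -180, -132, 156, -44, 168, -198]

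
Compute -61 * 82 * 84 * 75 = -31512600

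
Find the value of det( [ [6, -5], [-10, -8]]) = (6)*(-8) - (-5)*(-10)
= -98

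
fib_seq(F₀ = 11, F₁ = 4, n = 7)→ F_2 = F_1 + F_0 = 15
F_3 = F_2 + F_1 = 19
F_4 = F_3 + F_2 = 34
...
= [11, 4, 15, 19, 34, 53, 87]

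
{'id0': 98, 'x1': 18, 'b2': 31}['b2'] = 31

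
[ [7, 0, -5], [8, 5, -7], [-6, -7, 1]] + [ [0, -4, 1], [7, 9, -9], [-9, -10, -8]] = [[7, -4, -4], [15, 14, -16], [-15, -17, -7]]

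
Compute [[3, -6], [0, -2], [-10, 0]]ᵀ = [[3, 0, -10], [-6, -2, 0]]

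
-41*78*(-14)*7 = 313404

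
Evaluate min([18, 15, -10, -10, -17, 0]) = -17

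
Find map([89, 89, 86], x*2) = 89*2=178, 89*2=178, 86*2=172
= [178, 178, 172]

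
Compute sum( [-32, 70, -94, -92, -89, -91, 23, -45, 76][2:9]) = -312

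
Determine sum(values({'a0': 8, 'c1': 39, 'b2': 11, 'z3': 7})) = 8 + 39 + 11 + 7
= 65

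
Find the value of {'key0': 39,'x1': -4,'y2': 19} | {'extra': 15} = {'key0': 39, 'x1': -4, 'y2': 19, 'extra': 15}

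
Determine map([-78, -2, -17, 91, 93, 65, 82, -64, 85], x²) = (-78)²=6084, (-2)²=4, (-17)²=289, (91)²=8281, (93)²=8649, (65)²=4225, (82)²=6724, (-64)²=4096, (85)²=7225
= [6084, 4, 289, 8281, 8649, 4225, 6724, 4096, 7225]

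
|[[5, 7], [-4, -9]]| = -17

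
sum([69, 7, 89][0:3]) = slice → [69, 7, 89]
69 + 7 + 89
= 165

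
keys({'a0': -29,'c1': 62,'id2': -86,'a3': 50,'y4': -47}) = ['a0', 'c1', 'id2', 'a3', 'y4']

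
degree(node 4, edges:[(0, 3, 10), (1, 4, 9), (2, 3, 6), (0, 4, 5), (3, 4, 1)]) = incident: (1,4), (0,4), (3,4)
= 3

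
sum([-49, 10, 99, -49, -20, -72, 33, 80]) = 32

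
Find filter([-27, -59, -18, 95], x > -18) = keep x where x > -18: -27✗, -59✗, -18✗, 95✓
= [95]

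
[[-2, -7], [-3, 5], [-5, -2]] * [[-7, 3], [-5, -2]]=C[0][0] = (-2)*(-7) + (-7)*(-5) = 49
C[0][1] = (-2)*(3) + (-7)*(-2) = 8
C[1][0] = (-3)*(-7) + (5)*(-5) = -4
C[1][1] = (-3)*(3) + (5)*(-2) = -19
C[2][0] = (-5)*(-7) + (-2)*(-5) = 45
C[2][1] = (-5)*(3) + (-2)*(-2) = -11
= [[49, 8], [-4, -19], [45, -11]]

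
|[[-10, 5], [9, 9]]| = (-10)*(9) - (5)*(9)
= -135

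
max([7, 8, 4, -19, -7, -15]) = 8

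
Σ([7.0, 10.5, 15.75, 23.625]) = 56.875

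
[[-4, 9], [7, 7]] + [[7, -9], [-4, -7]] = [[3, 0], [3, 0]]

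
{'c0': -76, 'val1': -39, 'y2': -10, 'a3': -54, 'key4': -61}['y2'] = -10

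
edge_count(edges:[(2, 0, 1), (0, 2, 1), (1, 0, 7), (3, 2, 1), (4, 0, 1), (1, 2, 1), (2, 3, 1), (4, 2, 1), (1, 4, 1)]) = 9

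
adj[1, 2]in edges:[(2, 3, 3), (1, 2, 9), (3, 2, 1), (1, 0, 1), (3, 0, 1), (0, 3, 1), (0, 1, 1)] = 9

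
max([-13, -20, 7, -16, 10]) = 10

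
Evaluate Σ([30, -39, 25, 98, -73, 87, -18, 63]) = 30 + (-39) + 25 + 98 + (-73) + 87 + (-18) + 63
= 173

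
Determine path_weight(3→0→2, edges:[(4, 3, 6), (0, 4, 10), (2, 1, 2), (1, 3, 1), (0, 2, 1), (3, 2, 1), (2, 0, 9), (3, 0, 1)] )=2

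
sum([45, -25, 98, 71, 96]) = 285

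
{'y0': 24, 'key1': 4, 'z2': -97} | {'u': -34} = {'y0': 24, 'key1': 4, 'z2': -97, 'u': -34}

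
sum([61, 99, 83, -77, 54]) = 61 + 99 + 83 + (-77) + 54
= 220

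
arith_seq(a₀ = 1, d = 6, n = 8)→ [1, 7, 13, 19, 25, 31, 37, 43]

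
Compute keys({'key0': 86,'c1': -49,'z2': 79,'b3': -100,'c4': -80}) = ['key0', 'c1', 'z2', 'b3', 'c4']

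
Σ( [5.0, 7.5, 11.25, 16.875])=5.0 + 7.5 + 11.25 + 16.875
= 40.625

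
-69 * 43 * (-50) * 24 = 3560400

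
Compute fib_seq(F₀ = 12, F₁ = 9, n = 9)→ [12, 9, 21, 30, 51, 81, 132, 213, 345]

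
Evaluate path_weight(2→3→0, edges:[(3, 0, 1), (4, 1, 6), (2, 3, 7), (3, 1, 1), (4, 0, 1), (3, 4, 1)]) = 8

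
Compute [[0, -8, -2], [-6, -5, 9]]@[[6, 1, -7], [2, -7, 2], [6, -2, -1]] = C[0][0] = (0)*(6) + (-8)*(2) + (-2)*(6) = -28
C[0][1] = (0)*(1) + (-8)*(-7) + (-2)*(-2) = 60
C[0][2] = (0)*(-7) + (-8)*(2) + (-2)*(-1) = -14
C[1][0] = (-6)*(6) + (-5)*(2) + (9)*(6) = 8
C[1][1] = (-6)*(1) + (-5)*(-7) + (9)*(-2) = 11
C[1][2] = (-6)*(-7) + (-5)*(2) + (9)*(-1) = 23
= [[-28, 60, -14], [8, 11, 23]]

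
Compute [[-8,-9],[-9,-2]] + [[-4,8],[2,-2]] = [[-12, -1], [-7, -4]]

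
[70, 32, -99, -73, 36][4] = 36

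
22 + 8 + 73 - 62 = 41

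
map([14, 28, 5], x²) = [196, 784, 25]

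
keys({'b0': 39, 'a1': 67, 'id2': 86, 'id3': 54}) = ['b0', 'a1', 'id2', 'id3']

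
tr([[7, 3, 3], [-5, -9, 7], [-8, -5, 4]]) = 2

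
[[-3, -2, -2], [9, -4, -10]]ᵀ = [[-3, 9], [-2, -4], [-2, -10]]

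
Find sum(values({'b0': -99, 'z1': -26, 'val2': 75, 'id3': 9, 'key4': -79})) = -120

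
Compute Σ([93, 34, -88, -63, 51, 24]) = 93 + 34 + (-88) + (-63) + 51 + 24
= 51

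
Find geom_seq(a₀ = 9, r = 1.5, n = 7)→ a_0 = 9*1.5^0 = 9.0
a_1 = 9*1.5^1 = 13.5
a_2 = 9*1.5^2 = 20.25
...
= [9.0, 13.5, 20.25, 30.375, 45.5625, 68.34375, 102.515625]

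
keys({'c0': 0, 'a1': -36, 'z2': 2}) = ['c0', 'a1', 'z2']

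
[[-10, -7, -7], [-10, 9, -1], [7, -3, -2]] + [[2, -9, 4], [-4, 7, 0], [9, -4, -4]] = [[-8, -16, -3], [-14, 16, -1], [16, -7, -6]]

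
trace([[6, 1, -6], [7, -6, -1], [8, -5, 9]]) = diagonal: 6 + (-6) + 9
= 9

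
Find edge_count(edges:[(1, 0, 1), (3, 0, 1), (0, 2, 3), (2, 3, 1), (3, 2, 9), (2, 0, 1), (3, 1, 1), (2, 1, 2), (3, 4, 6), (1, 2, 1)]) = 10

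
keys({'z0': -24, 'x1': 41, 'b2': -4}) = ['z0', 'x1', 'b2']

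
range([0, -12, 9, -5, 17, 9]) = 29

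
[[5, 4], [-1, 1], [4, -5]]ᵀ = [[5, -1, 4], [4, 1, -5]]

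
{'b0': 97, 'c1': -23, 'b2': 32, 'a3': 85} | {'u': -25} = {'b0': 97, 'c1': -23, 'b2': 32, 'a3': 85, 'u': -25}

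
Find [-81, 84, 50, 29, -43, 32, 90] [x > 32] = [84, 50, 90]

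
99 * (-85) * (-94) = 791010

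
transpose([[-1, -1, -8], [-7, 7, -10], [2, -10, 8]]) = [[-1, -7, 2], [-1, 7, -10], [-8, -10, 8]]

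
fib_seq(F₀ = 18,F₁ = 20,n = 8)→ [18, 20, 38, 58, 96, 154, 250, 404]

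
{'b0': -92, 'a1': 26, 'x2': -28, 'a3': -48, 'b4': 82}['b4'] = 82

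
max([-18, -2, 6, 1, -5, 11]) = 11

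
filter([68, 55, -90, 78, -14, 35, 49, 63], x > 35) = keep x where x > 35: 68✓, 55✓, -90✗, 78✓, -14✗, 35✗, 49✓, 63✓
= [68, 55, 78, 49, 63]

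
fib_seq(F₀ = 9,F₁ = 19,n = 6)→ [9, 19, 28, 47, 75, 122]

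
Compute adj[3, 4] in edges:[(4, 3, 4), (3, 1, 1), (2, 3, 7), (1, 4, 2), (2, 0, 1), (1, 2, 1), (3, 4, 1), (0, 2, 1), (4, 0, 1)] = 1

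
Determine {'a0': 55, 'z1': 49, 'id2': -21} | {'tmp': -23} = {'a0': 55, 'z1': 49, 'id2': -21, 'tmp': -23}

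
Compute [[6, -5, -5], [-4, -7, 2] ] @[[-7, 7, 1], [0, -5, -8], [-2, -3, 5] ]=C[0][0] = (6)*(-7) + (-5)*(0) + (-5)*(-2) = -32
C[0][1] = (6)*(7) + (-5)*(-5) + (-5)*(-3) = 82
C[0][2] = (6)*(1) + (-5)*(-8) + (-5)*(5) = 21
C[1][0] = (-4)*(-7) + (-7)*(0) + (2)*(-2) = 24
C[1][1] = (-4)*(7) + (-7)*(-5) + (2)*(-3) = 1
C[1][2] = (-4)*(1) + (-7)*(-8) + (2)*(5) = 62
= [[-32, 82, 21], [24, 1, 62]]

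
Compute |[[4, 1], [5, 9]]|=(4)*(9) - (1)*(5)
= 31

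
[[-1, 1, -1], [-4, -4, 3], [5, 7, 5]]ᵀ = [[-1, -4, 5], [1, -4, 7], [-1, 3, 5]]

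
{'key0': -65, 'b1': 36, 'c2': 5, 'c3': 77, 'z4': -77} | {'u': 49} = {'key0': -65, 'b1': 36, 'c2': 5, 'c3': 77, 'z4': -77, 'u': 49}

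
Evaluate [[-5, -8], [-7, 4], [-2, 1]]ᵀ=[[-5, -7, -2], [-8, 4, 1]]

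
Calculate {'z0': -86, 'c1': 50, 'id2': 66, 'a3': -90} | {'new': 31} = {'z0': -86, 'c1': 50, 'id2': 66, 'a3': -90, 'new': 31}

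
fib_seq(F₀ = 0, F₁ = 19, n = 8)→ [0, 19, 19, 38, 57, 95, 152, 247]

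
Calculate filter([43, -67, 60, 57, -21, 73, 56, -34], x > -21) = [43, 60, 57, 73, 56]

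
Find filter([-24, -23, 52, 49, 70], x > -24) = keep x where x > -24: -24✗, -23✓, 52✓, 49✓, 70✓
= [-23, 52, 49, 70]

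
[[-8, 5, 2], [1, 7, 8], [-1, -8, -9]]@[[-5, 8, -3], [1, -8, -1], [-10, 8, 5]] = [[25, -88, 29], [-78, 16, 30], [87, -16, -34]]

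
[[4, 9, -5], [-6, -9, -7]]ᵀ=[[4, -6], [9, -9], [-5, -7]]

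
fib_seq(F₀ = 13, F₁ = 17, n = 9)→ F_2 = F_1 + F_0 = 30
F_3 = F_2 + F_1 = 47
F_4 = F_3 + F_2 = 77
...
= [13, 17, 30, 47, 77, 124, 201, 325, 526]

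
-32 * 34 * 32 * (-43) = 1497088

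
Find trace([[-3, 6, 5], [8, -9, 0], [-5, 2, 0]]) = diagonal: (-3) + (-9) + 0
= -12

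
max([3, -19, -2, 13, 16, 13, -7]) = 16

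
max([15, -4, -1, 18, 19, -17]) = 19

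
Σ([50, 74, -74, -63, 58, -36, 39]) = 48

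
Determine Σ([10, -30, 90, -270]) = -200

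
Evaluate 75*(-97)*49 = -356475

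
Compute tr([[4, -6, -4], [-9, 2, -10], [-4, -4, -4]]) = 2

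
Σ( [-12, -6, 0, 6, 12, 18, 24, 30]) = (-12) + (-6) + 0 + 6 + 12 + 18 + 24 + 30
= 72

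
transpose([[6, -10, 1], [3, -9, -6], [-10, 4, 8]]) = [[6, 3, -10], [-10, -9, 4], [1, -6, 8]]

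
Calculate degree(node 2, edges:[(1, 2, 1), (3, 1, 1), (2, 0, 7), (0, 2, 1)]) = incident: (1,2), (2,0), (0,2)
= 3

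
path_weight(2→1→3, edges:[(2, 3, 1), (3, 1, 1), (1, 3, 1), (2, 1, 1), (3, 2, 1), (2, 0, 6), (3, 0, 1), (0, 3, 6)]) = w(2→1)=1 + w(1→3)=1
= 2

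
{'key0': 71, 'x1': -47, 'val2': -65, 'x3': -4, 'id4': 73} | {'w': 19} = {'key0': 71, 'x1': -47, 'val2': -65, 'x3': -4, 'id4': 73, 'w': 19}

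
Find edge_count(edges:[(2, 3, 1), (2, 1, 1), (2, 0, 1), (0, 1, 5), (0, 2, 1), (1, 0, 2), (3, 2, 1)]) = 7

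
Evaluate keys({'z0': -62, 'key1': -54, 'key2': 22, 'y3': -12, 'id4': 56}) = ['z0', 'key1', 'key2', 'y3', 'id4']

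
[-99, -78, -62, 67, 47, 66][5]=66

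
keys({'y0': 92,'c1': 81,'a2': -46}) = ['y0', 'c1', 'a2']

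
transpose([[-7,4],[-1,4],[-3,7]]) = [[-7, -1, -3], [4, 4, 7]]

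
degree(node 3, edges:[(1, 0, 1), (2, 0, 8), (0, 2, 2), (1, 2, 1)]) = incident: none
= 0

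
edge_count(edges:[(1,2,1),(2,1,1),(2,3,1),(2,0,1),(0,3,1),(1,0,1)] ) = 6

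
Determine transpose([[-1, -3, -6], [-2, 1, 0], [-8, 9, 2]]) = [[-1, -2, -8], [-3, 1, 9], [-6, 0, 2]]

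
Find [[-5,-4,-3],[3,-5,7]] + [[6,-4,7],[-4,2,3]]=[[1, -8, 4], [-1, -3, 10]]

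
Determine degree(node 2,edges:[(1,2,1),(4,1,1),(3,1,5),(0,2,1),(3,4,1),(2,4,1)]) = incident: (1,2), (0,2), (2,4)
= 3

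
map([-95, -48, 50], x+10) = -95+10=-85, -48+10=-38, 50+10=60
= [-85, -38, 60]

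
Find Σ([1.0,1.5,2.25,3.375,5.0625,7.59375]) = 1.0 + 1.5 + 2.25 + 3.375 + 5.0625 + 7.59375
= 20.78125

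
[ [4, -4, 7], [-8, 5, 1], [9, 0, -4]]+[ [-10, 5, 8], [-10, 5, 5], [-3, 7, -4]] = [[-6, 1, 15], [-18, 10, 6], [6, 7, -8]]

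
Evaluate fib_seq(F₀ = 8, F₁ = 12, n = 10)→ [8, 12, 20, 32, 52, 84, 136, 220, 356, 576]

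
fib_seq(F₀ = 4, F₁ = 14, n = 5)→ F_2 = F_1 + F_0 = 18
F_3 = F_2 + F_1 = 32
F_4 = F_3 + F_2 = 50
= [4, 14, 18, 32, 50]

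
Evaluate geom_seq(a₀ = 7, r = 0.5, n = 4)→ [7.0, 3.5, 1.75, 0.875]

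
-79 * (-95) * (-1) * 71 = -532855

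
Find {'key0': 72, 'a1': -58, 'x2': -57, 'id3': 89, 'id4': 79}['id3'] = 89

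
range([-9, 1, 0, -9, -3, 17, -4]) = 26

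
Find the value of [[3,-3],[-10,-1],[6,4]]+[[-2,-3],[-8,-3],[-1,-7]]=[[1, -6], [-18, -4], [5, -3]]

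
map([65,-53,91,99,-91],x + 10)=65+10=75, -53+10=-43, 91+10=101, 99+10=109, -91+10=-81
= [75, -43, 101, 109, -81]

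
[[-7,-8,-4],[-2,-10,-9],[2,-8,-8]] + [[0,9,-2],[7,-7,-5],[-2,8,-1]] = [[-7, 1, -6], [5, -17, -14], [0, 0, -9]]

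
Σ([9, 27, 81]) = 117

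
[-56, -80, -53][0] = -56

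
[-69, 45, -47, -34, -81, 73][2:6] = [-47, -34, -81, 73]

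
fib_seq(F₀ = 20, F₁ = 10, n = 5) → F_2 = F_1 + F_0 = 30
F_3 = F_2 + F_1 = 40
F_4 = F_3 + F_2 = 70
= [20, 10, 30, 40, 70]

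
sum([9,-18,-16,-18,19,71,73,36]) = 156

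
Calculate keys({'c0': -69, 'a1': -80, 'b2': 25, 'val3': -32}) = ['c0', 'a1', 'b2', 'val3']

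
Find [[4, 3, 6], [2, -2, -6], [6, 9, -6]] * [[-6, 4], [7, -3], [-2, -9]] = [[-15, -47], [-14, 68], [39, 51]]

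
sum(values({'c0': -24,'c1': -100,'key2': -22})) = (-24) + (-100) + (-22)
= -146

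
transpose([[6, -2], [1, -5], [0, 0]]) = [[6, 1, 0], [-2, -5, 0]]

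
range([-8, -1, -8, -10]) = 9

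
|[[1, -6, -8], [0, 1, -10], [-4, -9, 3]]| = -359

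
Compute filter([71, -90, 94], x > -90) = [71, 94]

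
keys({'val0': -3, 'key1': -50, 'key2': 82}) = ['val0', 'key1', 'key2']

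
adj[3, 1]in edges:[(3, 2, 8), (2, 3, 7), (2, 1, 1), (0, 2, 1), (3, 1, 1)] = 1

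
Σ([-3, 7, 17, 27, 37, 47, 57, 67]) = (-3) + 7 + 17 + 27 + 37 + 47 + 57 + 67
= 256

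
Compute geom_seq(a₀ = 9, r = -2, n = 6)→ [9, -18, 36, -72, 144, -288]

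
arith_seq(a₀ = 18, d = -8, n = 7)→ [18, 10, 2, -6, -14, -22, -30]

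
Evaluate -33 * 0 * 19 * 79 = 0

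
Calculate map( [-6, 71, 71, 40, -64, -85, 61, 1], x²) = [36, 5041, 5041, 1600, 4096, 7225, 3721, 1]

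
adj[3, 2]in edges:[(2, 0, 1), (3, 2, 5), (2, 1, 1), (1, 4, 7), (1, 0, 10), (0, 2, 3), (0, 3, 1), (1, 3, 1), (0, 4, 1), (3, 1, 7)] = 5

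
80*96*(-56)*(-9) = 3870720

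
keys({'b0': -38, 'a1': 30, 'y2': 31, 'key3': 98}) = ['b0', 'a1', 'y2', 'key3']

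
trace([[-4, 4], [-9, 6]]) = diagonal: (-4) + 6
= 2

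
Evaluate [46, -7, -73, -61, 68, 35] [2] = -73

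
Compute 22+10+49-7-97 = -23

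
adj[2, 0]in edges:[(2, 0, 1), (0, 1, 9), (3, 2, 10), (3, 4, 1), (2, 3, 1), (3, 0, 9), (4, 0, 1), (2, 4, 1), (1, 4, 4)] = 1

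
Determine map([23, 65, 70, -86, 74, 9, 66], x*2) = 23*2=46, 65*2=130, 70*2=140, -86*2=-172, 74*2=148, 9*2=18, 66*2=132
= [46, 130, 140, -172, 148, 18, 132]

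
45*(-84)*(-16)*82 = 4959360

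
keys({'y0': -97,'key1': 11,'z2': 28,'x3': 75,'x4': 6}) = ['y0', 'key1', 'z2', 'x3', 'x4']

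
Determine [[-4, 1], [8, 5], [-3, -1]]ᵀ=[[-4, 8, -3], [1, 5, -1]]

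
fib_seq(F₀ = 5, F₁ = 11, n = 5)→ F_2 = F_1 + F_0 = 16
F_3 = F_2 + F_1 = 27
F_4 = F_3 + F_2 = 43
= [5, 11, 16, 27, 43]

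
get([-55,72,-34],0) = -55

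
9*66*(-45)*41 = -1095930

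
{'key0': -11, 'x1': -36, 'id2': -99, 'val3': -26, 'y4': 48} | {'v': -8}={'key0': -11, 'x1': -36, 'id2': -99, 'val3': -26, 'y4': 48, 'v': -8}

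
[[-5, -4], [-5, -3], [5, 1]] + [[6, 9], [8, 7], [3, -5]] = [[1, 5], [3, 4], [8, -4]]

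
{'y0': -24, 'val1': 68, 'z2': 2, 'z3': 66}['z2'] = 2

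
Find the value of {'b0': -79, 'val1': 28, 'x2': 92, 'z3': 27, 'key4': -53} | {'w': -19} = {'b0': -79, 'val1': 28, 'x2': 92, 'z3': 27, 'key4': -53, 'w': -19}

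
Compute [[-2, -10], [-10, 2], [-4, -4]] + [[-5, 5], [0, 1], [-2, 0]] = [[-7, -5], [-10, 3], [-6, -4]]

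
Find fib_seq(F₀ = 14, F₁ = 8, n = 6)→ F_2 = F_1 + F_0 = 22
F_3 = F_2 + F_1 = 30
F_4 = F_3 + F_2 = 52
...
= [14, 8, 22, 30, 52, 82]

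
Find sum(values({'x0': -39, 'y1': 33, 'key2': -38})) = (-39) + 33 + (-38)
= -44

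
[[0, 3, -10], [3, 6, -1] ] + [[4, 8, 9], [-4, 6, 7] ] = [[4, 11, -1], [-1, 12, 6]]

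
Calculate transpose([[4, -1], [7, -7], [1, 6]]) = [[4, 7, 1], [-1, -7, 6]]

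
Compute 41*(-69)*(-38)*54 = 5805108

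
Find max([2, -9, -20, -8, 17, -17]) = 17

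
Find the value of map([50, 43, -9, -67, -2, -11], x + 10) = [60, 53, 1, -57, 8, -1]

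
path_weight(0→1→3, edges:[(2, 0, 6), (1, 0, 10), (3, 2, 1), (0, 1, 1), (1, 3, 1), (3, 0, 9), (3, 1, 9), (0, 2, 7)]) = 2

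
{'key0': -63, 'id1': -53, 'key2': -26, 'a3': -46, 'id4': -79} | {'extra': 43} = {'key0': -63, 'id1': -53, 'key2': -26, 'a3': -46, 'id4': -79, 'extra': 43}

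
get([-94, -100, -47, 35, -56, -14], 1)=-100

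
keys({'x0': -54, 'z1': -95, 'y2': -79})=['x0', 'z1', 'y2']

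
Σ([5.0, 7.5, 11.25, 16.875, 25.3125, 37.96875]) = 5.0 + 7.5 + 11.25 + 16.875 + 25.3125 + 37.96875
= 103.90625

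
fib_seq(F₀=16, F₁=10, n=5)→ F_2 = F_1 + F_0 = 26
F_3 = F_2 + F_1 = 36
F_4 = F_3 + F_2 = 62
= [16, 10, 26, 36, 62]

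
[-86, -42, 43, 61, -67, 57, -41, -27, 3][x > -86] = keep x where x > -86: -86✗, -42✓, 43✓, 61✓, -67✓, 57✓, -41✓, -27✓, 3✓
= [-42, 43, 61, -67, 57, -41, -27, 3]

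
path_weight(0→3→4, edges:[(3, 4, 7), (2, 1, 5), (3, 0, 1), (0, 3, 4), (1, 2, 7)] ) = 11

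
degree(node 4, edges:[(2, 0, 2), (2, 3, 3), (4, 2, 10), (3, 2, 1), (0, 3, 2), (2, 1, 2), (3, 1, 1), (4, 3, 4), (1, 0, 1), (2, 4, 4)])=3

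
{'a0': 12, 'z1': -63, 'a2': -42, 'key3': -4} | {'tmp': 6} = {'a0': 12, 'z1': -63, 'a2': -42, 'key3': -4, 'tmp': 6}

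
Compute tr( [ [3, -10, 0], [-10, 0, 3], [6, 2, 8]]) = 11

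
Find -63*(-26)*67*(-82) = -8999172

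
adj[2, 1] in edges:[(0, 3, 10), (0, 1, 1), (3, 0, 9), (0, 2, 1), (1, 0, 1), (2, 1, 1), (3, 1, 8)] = 1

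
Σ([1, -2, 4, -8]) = 1 + -2 + 4 + -8
= -5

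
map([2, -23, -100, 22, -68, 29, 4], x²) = [4, 529, 10000, 484, 4624, 841, 16]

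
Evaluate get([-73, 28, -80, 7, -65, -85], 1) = 28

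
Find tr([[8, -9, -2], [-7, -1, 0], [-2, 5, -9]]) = diagonal: 8 + (-1) + (-9)
= -2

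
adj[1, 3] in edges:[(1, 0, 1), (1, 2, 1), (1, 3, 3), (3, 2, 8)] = 3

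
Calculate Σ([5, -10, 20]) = 5 + -10 + 20
= 15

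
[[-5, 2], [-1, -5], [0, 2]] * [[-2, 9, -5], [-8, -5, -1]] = [[-6, -55, 23], [42, 16, 10], [-16, -10, -2]]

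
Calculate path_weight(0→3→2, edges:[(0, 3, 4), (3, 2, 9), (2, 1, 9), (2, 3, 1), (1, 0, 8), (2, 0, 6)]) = 13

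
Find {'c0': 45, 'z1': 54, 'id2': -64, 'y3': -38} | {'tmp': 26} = {'c0': 45, 'z1': 54, 'id2': -64, 'y3': -38, 'tmp': 26}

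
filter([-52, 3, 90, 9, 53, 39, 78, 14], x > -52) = keep x where x > -52: -52✗, 3✓, 90✓, 9✓, 53✓, 39✓, 78✓, 14✓
= [3, 90, 9, 53, 39, 78, 14]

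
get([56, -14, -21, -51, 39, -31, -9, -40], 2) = -21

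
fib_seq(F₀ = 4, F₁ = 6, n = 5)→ F_2 = F_1 + F_0 = 10
F_3 = F_2 + F_1 = 16
F_4 = F_3 + F_2 = 26
= [4, 6, 10, 16, 26]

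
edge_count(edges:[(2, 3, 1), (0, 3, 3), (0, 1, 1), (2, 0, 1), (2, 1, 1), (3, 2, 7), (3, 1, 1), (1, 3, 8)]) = 8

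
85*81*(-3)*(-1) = 20655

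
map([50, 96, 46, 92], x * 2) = 50*2=100, 96*2=192, 46*2=92, 92*2=184
= [100, 192, 92, 184]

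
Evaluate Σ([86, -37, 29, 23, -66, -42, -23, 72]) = 42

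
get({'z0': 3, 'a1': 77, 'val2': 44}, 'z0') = 3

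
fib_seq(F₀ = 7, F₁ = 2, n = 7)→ [7, 2, 9, 11, 20, 31, 51]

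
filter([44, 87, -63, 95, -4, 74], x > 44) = [87, 95, 74]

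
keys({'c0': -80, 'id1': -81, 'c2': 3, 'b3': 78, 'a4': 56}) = ['c0', 'id1', 'c2', 'b3', 'a4']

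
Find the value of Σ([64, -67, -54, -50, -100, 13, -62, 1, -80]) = -335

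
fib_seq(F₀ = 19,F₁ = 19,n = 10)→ F_2 = F_1 + F_0 = 38
F_3 = F_2 + F_1 = 57
F_4 = F_3 + F_2 = 95
...
= [19, 19, 38, 57, 95, 152, 247, 399, 646, 1045]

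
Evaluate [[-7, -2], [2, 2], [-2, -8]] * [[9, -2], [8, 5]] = C[0][0] = (-7)*(9) + (-2)*(8) = -79
C[0][1] = (-7)*(-2) + (-2)*(5) = 4
C[1][0] = (2)*(9) + (2)*(8) = 34
C[1][1] = (2)*(-2) + (2)*(5) = 6
C[2][0] = (-2)*(9) + (-8)*(8) = -82
C[2][1] = (-2)*(-2) + (-8)*(5) = -36
= [[-79, 4], [34, 6], [-82, -36]]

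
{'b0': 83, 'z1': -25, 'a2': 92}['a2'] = 92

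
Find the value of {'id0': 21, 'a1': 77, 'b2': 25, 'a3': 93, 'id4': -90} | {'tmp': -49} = {'id0': 21, 'a1': 77, 'b2': 25, 'a3': 93, 'id4': -90, 'tmp': -49}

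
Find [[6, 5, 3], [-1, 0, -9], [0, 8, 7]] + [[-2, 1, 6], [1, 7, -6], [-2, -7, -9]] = [[4, 6, 9], [0, 7, -15], [-2, 1, -2]]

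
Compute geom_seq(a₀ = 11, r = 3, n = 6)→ [11, 33, 99, 297, 891, 2673]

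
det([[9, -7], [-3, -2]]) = (9)*(-2) - (-7)*(-3)
= -39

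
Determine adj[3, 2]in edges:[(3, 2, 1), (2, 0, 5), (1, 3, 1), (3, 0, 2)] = 1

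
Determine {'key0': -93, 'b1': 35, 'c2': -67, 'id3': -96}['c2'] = -67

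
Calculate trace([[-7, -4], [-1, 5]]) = -2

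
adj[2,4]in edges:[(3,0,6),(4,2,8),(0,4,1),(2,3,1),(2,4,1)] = 1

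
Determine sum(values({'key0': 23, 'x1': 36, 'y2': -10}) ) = 23 + 36 + (-10)
= 49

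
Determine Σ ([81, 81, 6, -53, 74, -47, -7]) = 81 + 81 + 6 + (-53) + 74 + (-47) + (-7)
= 135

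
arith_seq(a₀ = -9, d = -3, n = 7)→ [-9, -12, -15, -18, -21, -24, -27]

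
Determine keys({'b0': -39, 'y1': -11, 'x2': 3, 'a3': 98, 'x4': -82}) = ['b0', 'y1', 'x2', 'a3', 'x4']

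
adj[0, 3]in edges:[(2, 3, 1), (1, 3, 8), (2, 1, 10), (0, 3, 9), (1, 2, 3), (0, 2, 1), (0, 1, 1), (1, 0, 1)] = 9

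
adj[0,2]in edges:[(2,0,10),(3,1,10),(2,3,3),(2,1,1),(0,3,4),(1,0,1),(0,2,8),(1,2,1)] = 8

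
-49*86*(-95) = 400330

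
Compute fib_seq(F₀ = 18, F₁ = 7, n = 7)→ F_2 = F_1 + F_0 = 25
F_3 = F_2 + F_1 = 32
F_4 = F_3 + F_2 = 57
...
= [18, 7, 25, 32, 57, 89, 146]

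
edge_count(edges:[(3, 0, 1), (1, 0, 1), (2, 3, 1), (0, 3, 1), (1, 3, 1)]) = 5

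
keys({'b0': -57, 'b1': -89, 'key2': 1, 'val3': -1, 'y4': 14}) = ['b0', 'b1', 'key2', 'val3', 'y4']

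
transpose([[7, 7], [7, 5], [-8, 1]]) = [[7, 7, -8], [7, 5, 1]]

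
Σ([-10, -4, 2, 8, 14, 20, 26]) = 56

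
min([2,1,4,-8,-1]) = -8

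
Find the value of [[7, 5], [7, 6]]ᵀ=[[7, 7], [5, 6]]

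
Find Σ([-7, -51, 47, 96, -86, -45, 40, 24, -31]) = (-7) + (-51) + 47 + 96 + (-86) + (-45) + 40 + 24 + (-31)
= -13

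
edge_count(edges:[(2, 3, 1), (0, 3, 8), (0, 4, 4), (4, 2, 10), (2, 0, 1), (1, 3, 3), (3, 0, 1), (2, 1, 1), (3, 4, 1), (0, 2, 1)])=10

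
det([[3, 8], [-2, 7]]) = (3)*(7) - (8)*(-2)
= 37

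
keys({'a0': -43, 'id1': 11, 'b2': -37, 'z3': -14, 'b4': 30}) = ['a0', 'id1', 'b2', 'z3', 'b4']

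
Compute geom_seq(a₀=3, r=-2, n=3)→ a_0 = 3*(-2)^0 = 3
a_1 = 3*(-2)^1 = -6
a_2 = 3*(-2)^2 = 12
= [3, -6, 12]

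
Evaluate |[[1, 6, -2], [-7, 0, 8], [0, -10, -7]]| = (1)*(1)*det([[0, 8], [-10, -7]]) + (-1)*(6)*det([[-7, 8], [0, -7]]) + (1)*(-2)*det([[-7, 0], [0, -10]])
= 80 + -294 + -140
= -354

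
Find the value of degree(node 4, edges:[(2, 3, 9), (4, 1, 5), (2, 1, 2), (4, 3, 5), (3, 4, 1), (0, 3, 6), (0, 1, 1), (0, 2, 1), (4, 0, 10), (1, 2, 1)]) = 4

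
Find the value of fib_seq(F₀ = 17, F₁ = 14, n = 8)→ F_2 = F_1 + F_0 = 31
F_3 = F_2 + F_1 = 45
F_4 = F_3 + F_2 = 76
...
= [17, 14, 31, 45, 76, 121, 197, 318]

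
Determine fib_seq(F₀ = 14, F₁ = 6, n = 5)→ [14, 6, 20, 26, 46]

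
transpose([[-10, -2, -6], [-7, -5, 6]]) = [[-10, -7], [-2, -5], [-6, 6]]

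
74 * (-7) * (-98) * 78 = 3959592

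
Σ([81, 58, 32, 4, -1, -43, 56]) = 81 + 58 + 32 + 4 + (-1) + (-43) + 56
= 187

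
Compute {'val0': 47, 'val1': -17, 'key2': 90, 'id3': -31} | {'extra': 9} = {'val0': 47, 'val1': -17, 'key2': 90, 'id3': -31, 'extra': 9}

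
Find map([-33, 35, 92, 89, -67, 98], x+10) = -33+10=-23, 35+10=45, 92+10=102, 89+10=99, -67+10=-57, 98+10=108
= [-23, 45, 102, 99, -57, 108]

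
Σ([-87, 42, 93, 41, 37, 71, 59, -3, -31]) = (-87) + 42 + 93 + 41 + 37 + 71 + 59 + (-3) + (-31)
= 222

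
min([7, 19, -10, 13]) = -10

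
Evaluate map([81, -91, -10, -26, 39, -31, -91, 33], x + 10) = [91, -81, 0, -16, 49, -21, -81, 43]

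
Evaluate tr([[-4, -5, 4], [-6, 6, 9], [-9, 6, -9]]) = -7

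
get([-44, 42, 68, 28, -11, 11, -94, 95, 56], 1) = 42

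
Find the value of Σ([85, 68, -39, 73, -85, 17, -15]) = 85 + 68 + (-39) + 73 + (-85) + 17 + (-15)
= 104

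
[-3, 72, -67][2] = -67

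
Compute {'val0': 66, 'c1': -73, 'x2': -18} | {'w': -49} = {'val0': 66, 'c1': -73, 'x2': -18, 'w': -49}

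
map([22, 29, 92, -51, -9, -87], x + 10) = [32, 39, 102, -41, 1, -77]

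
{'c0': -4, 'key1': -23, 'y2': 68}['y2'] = 68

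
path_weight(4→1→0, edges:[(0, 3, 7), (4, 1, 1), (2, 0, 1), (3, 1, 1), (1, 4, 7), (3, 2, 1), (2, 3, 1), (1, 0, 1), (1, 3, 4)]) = w(4→1)=1 + w(1→0)=1
= 2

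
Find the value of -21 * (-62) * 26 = 33852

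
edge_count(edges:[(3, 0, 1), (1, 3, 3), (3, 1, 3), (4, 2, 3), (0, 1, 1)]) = 5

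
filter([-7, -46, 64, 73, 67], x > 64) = [73, 67]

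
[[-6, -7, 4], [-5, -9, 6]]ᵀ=[[-6, -5], [-7, -9], [4, 6]]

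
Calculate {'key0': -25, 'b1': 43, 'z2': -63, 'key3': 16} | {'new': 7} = {'key0': -25, 'b1': 43, 'z2': -63, 'key3': 16, 'new': 7}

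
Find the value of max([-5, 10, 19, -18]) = 19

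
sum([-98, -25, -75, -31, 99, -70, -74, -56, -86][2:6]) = -77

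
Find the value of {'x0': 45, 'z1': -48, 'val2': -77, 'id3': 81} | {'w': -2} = {'x0': 45, 'z1': -48, 'val2': -77, 'id3': 81, 'w': -2}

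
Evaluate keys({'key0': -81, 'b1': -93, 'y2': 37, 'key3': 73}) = ['key0', 'b1', 'y2', 'key3']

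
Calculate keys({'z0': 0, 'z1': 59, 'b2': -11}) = ['z0', 'z1', 'b2']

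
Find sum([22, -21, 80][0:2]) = slice → [22, -21]
22 + (-21)
= 1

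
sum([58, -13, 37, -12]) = 58 + (-13) + 37 + (-12)
= 70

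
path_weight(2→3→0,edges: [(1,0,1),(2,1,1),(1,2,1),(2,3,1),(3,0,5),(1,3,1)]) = 6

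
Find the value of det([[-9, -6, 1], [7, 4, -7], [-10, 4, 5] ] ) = (1)*(-9)*det([[4, -7], [4, 5]]) + (-1)*(-6)*det([[7, -7], [-10, 5]]) + (1)*(1)*det([[7, 4], [-10, 4]])
= -432 + -210 + 68
= -574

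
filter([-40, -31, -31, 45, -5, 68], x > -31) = keep x where x > -31: -40✗, -31✗, -31✗, 45✓, -5✓, 68✓
= [45, -5, 68]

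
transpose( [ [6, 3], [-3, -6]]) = [[6, -3], [3, -6]]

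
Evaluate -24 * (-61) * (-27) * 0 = 0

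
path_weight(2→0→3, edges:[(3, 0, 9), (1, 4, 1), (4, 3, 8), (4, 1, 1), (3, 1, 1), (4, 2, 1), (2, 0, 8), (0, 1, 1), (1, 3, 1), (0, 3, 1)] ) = 9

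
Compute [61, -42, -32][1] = -42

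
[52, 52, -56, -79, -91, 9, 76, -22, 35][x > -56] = [52, 52, 9, 76, -22, 35]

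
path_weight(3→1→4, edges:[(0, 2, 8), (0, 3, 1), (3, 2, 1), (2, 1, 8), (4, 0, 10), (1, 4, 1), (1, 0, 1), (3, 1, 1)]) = w(3→1)=1 + w(1→4)=1
= 2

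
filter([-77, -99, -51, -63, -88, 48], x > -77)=keep x where x > -77: -77✗, -99✗, -51✓, -63✓, -88✗, 48✓
= [-51, -63, 48]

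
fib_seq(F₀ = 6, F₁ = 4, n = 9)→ F_2 = F_1 + F_0 = 10
F_3 = F_2 + F_1 = 14
F_4 = F_3 + F_2 = 24
...
= [6, 4, 10, 14, 24, 38, 62, 100, 162]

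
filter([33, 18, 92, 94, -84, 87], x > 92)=[94]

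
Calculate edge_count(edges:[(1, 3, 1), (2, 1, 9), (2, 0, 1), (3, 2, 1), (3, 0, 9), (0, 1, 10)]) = 6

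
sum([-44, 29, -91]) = (-44) + 29 + (-91)
= -106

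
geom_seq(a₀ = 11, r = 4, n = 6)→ a_0 = 11*4^0 = 11
a_1 = 11*4^1 = 44
a_2 = 11*4^2 = 176
...
= [11, 44, 176, 704, 2816, 11264]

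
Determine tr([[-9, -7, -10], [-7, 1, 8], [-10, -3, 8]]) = diagonal: (-9) + 1 + 8
= 0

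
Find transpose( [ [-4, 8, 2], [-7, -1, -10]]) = [[-4, -7], [8, -1], [2, -10]]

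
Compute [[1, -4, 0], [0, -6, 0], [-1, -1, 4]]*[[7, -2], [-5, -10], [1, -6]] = C[0][0] = (1)*(7) + (-4)*(-5) + (0)*(1) = 27
C[0][1] = (1)*(-2) + (-4)*(-10) + (0)*(-6) = 38
C[1][0] = (0)*(7) + (-6)*(-5) + (0)*(1) = 30
C[1][1] = (0)*(-2) + (-6)*(-10) + (0)*(-6) = 60
C[2][0] = (-1)*(7) + (-1)*(-5) + (4)*(1) = 2
C[2][1] = (-1)*(-2) + (-1)*(-10) + (4)*(-6) = -12
= [[27, 38], [30, 60], [2, -12]]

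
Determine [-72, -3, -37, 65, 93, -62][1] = -3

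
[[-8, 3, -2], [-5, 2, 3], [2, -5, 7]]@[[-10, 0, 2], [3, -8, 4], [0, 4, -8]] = C[0][0] = (-8)*(-10) + (3)*(3) + (-2)*(0) = 89
C[0][1] = (-8)*(0) + (3)*(-8) + (-2)*(4) = -32
C[0][2] = (-8)*(2) + (3)*(4) + (-2)*(-8) = 12
C[1][0] = (-5)*(-10) + (2)*(3) + (3)*(0) = 56
C[1][1] = (-5)*(0) + (2)*(-8) + (3)*(4) = -4
C[1][2] = (-5)*(2) + (2)*(4) + (3)*(-8) = -26
... (3 more cells)
= [[89, -32, 12], [56, -4, -26], [-35, 68, -72]]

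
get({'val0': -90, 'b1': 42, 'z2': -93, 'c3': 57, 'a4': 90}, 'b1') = 42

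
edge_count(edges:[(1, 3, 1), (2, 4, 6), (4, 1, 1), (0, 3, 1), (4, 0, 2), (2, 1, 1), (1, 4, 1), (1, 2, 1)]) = 8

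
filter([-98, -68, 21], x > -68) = keep x where x > -68: -98✗, -68✗, 21✓
= [21]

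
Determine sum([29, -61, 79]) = 47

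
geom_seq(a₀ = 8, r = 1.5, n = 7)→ [8.0, 12.0, 18.0, 27.0, 40.5, 60.75, 91.125]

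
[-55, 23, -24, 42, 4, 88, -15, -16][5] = 88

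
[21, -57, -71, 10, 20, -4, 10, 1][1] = -57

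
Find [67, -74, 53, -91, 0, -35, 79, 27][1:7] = [-74, 53, -91, 0, -35, 79]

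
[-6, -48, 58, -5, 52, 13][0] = -6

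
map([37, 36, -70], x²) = (37)²=1369, (36)²=1296, (-70)²=4900
= [1369, 1296, 4900]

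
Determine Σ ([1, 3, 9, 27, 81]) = 121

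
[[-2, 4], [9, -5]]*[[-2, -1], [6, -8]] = [[28, -30], [-48, 31]]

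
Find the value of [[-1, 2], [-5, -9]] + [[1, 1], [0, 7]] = [[0, 3], [-5, -2]]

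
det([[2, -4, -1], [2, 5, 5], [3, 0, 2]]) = -9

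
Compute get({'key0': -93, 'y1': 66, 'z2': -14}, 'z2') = -14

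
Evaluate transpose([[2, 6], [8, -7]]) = [[2, 8], [6, -7]]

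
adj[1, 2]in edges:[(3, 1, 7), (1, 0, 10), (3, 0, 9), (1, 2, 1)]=1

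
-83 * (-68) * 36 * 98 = 19912032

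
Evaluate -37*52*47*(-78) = 7053384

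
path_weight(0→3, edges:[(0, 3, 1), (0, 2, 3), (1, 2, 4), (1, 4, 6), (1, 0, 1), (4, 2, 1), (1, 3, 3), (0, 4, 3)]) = 1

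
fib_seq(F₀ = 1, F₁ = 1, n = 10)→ F_2 = F_1 + F_0 = 2
F_3 = F_2 + F_1 = 3
F_4 = F_3 + F_2 = 5
...
= [1, 1, 2, 3, 5, 8, 13, 21, 34, 55]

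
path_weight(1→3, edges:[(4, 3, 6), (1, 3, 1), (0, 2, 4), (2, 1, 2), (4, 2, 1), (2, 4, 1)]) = w(1→3)=1
= 1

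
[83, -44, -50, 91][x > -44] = [83, 91]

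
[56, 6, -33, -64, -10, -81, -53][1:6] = [6, -33, -64, -10, -81]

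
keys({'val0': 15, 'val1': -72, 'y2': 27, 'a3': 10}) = ['val0', 'val1', 'y2', 'a3']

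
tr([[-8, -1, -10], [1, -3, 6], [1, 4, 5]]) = -6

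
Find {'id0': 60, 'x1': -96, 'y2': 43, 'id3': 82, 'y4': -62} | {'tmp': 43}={'id0': 60, 'x1': -96, 'y2': 43, 'id3': 82, 'y4': -62, 'tmp': 43}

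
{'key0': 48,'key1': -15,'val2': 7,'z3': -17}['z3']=-17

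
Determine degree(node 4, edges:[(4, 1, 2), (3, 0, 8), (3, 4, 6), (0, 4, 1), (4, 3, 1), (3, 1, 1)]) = incident: (4,1), (3,4), (0,4), (4,3)
= 4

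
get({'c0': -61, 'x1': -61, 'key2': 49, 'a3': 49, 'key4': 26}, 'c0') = -61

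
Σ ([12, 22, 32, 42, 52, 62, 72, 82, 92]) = 12 + 22 + 32 + 42 + 52 + 62 + 72 + 82 + 92
= 468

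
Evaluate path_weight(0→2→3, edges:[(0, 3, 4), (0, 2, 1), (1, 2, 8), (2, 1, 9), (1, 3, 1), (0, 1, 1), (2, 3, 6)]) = 7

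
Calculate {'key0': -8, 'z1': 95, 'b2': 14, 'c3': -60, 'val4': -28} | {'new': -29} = {'key0': -8, 'z1': 95, 'b2': 14, 'c3': -60, 'val4': -28, 'new': -29}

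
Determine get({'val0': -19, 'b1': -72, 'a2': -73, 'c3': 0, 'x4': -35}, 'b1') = -72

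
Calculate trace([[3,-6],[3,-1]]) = diagonal: 3 + (-1)
= 2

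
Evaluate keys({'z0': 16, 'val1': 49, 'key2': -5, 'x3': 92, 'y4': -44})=['z0', 'val1', 'key2', 'x3', 'y4']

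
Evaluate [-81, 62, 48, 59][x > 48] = [62, 59]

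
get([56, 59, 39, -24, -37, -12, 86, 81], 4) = -37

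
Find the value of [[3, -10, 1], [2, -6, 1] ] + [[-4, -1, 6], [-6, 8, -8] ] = [[-1, -11, 7], [-4, 2, -7]]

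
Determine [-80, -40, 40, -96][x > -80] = [-40, 40]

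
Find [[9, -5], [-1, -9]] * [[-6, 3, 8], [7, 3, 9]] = C[0][0] = (9)*(-6) + (-5)*(7) = -89
C[0][1] = (9)*(3) + (-5)*(3) = 12
C[0][2] = (9)*(8) + (-5)*(9) = 27
C[1][0] = (-1)*(-6) + (-9)*(7) = -57
C[1][1] = (-1)*(3) + (-9)*(3) = -30
C[1][2] = (-1)*(8) + (-9)*(9) = -89
= [[-89, 12, 27], [-57, -30, -89]]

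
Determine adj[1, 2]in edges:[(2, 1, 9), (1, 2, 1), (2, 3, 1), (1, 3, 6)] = 1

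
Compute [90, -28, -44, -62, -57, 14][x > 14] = [90]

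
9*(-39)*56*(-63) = 1238328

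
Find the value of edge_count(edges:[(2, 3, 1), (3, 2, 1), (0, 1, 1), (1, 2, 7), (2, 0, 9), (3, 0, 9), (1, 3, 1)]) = 7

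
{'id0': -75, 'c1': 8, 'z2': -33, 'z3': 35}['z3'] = 35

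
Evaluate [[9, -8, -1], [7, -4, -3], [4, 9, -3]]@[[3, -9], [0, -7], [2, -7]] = [[25, -18], [15, -14], [6, -78]]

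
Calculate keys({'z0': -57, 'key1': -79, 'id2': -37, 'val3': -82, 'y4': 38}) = ['z0', 'key1', 'id2', 'val3', 'y4']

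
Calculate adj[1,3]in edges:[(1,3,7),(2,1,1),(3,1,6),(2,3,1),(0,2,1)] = 7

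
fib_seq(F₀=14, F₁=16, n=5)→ [14, 16, 30, 46, 76]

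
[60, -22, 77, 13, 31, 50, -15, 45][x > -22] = [60, 77, 13, 31, 50, -15, 45]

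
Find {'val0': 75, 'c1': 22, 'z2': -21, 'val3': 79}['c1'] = 22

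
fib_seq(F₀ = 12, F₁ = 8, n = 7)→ [12, 8, 20, 28, 48, 76, 124]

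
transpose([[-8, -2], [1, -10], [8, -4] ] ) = [[-8, 1, 8], [-2, -10, -4]]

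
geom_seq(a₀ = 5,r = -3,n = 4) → [5, -15, 45, -135]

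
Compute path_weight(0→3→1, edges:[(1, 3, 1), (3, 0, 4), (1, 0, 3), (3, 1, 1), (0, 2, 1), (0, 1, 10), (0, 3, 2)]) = w(0→3)=2 + w(3→1)=1
= 3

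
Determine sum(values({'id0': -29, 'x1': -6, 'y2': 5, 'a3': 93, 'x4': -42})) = 21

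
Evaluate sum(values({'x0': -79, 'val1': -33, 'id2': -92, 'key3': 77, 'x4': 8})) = (-79) + (-33) + (-92) + 77 + 8
= -119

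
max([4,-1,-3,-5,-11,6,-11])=6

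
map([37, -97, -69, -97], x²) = (37)²=1369, (-97)²=9409, (-69)²=4761, (-97)²=9409
= [1369, 9409, 4761, 9409]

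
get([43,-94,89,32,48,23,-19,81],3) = 32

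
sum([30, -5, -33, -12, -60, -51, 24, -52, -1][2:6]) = slice → [-33, -12, -60, -51]
(-33) + (-12) + (-60) + (-51)
= -156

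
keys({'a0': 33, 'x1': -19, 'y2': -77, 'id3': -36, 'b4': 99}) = ['a0', 'x1', 'y2', 'id3', 'b4']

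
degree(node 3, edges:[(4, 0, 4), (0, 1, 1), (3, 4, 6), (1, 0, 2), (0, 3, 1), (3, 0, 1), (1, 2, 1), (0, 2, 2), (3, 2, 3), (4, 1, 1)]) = 4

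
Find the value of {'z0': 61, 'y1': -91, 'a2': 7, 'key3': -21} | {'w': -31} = {'z0': 61, 'y1': -91, 'a2': 7, 'key3': -21, 'w': -31}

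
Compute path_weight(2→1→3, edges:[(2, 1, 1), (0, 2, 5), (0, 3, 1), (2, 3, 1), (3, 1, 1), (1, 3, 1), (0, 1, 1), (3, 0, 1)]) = 2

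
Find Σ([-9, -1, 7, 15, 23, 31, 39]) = 105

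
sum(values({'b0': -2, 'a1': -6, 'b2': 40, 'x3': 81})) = (-2) + (-6) + 40 + 81
= 113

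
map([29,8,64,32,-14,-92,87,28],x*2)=[58, 16, 128, 64, -28, -184, 174, 56]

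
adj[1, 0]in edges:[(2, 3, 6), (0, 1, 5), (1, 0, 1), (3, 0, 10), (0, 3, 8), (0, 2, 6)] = 1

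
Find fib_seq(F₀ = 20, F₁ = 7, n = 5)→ [20, 7, 27, 34, 61]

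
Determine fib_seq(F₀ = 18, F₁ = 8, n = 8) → [18, 8, 26, 34, 60, 94, 154, 248]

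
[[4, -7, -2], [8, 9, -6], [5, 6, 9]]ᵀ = [[4, 8, 5], [-7, 9, 6], [-2, -6, 9]]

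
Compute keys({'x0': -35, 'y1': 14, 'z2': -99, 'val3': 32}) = ['x0', 'y1', 'z2', 'val3']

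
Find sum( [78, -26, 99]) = 151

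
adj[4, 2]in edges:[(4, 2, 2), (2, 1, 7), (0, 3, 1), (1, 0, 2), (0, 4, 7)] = 2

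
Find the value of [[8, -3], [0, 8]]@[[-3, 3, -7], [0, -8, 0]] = C[0][0] = (8)*(-3) + (-3)*(0) = -24
C[0][1] = (8)*(3) + (-3)*(-8) = 48
C[0][2] = (8)*(-7) + (-3)*(0) = -56
C[1][0] = (0)*(-3) + (8)*(0) = 0
C[1][1] = (0)*(3) + (8)*(-8) = -64
C[1][2] = (0)*(-7) + (8)*(0) = 0
= [[-24, 48, -56], [0, -64, 0]]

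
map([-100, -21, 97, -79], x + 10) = -100+10=-90, -21+10=-11, 97+10=107, -79+10=-69
= [-90, -11, 107, -69]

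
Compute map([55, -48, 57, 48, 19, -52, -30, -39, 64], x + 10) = [65, -38, 67, 58, 29, -42, -20, -29, 74]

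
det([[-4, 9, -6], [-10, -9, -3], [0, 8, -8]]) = -624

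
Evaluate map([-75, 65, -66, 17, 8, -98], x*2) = -75*2=-150, 65*2=130, -66*2=-132, 17*2=34, 8*2=16, -98*2=-196
= [-150, 130, -132, 34, 16, -196]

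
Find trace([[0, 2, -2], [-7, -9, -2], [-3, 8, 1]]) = diagonal: 0 + (-9) + 1
= -8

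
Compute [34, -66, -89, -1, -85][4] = -85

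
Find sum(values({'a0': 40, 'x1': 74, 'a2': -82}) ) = 40 + 74 + (-82)
= 32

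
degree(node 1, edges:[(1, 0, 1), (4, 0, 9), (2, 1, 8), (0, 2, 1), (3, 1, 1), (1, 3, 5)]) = 4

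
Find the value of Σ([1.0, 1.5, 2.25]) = 4.75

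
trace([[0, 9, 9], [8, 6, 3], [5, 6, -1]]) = diagonal: 0 + 6 + (-1)
= 5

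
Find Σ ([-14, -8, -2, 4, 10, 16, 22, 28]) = (-14) + (-8) + (-2) + 4 + 10 + 16 + 22 + 28
= 56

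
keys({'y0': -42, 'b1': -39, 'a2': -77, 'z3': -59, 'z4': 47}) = ['y0', 'b1', 'a2', 'z3', 'z4']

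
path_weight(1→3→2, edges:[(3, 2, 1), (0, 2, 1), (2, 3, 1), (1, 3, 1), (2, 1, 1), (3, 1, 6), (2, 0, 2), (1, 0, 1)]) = 2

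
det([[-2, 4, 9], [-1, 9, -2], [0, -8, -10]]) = (1)*(-2)*det([[9, -2], [-8, -10]]) + (-1)*(4)*det([[-1, -2], [0, -10]]) + (1)*(9)*det([[-1, 9], [0, -8]])
= 212 + -40 + 72
= 244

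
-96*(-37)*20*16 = 1136640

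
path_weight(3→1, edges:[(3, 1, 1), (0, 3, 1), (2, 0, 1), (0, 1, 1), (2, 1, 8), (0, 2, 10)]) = w(3→1)=1
= 1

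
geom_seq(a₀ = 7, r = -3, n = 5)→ a_0 = 7*(-3)^0 = 7
a_1 = 7*(-3)^1 = -21
a_2 = 7*(-3)^2 = 63
...
= [7, -21, 63, -189, 567]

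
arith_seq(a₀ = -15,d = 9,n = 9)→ a_0 = -15 + 0*9 = -15
a_1 = -15 + 1*9 = -6
a_2 = -15 + 2*9 = 3
...
= [-15, -6, 3, 12, 21, 30, 39, 48, 57]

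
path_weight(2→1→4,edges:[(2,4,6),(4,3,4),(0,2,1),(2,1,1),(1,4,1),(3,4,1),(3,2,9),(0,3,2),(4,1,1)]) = 2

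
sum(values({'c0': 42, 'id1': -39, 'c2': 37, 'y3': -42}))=-2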